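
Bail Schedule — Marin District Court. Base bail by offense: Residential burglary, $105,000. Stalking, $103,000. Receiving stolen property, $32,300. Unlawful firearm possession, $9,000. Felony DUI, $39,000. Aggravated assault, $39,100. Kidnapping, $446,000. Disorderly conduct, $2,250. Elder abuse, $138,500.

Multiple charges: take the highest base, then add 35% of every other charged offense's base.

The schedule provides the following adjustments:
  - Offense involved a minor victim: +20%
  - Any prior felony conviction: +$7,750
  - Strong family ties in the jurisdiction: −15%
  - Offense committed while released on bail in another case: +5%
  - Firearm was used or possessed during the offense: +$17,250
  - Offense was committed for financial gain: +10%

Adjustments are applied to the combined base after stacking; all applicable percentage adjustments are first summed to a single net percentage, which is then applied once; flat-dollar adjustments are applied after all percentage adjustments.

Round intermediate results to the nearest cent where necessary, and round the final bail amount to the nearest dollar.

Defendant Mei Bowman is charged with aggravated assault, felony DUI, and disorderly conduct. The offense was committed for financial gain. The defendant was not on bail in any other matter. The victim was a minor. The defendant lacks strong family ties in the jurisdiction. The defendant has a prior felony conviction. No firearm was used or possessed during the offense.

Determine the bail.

$77,349

Base amounts from the schedule: aggravated assault $39,100; felony DUI $39,000; disorderly conduct $2,250.
Stacking rule: highest base plus 35% of each additional charge. Highest is aggravated assault at $39,100. Additional: $39,000 × 35% = $13,650; $2,250 × 35% = $787.50. Combined base = $39,100 + $14,437.50 = $53,537.50.
Net percentage adjustment: +20% +10% = +30%. $53,537.50 × 1.3 = $69,598.75.
Any prior felony conviction (+$7,750 flat): $69,598.75 + $7,750 = $77,348.75.
Rounded to the nearest dollar: $77,349.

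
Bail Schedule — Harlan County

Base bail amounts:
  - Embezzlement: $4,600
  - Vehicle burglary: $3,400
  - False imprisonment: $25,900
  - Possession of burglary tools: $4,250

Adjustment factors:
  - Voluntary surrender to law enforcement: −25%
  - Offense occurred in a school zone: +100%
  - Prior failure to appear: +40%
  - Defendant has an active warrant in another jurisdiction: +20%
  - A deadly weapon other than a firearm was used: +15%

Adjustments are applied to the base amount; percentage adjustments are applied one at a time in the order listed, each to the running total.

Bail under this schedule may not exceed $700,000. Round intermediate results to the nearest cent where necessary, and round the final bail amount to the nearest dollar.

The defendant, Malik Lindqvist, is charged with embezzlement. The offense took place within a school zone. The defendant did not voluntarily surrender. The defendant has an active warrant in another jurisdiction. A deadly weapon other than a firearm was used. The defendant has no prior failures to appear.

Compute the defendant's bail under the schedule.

$12,696

Base amounts from the schedule: embezzlement $4,600.
Single charge. Combined base = $4,600.
Offense occurred in a school zone (+100%): $4,600 × 2 = $9,200.
Defendant has an active warrant in another jurisdiction (+20%): $9,200 × 1.2 = $11,040.
A deadly weapon other than a firearm was used (+15%): $11,040 × 1.15 = $12,696.
$12,696 is within the $700,000 maximum.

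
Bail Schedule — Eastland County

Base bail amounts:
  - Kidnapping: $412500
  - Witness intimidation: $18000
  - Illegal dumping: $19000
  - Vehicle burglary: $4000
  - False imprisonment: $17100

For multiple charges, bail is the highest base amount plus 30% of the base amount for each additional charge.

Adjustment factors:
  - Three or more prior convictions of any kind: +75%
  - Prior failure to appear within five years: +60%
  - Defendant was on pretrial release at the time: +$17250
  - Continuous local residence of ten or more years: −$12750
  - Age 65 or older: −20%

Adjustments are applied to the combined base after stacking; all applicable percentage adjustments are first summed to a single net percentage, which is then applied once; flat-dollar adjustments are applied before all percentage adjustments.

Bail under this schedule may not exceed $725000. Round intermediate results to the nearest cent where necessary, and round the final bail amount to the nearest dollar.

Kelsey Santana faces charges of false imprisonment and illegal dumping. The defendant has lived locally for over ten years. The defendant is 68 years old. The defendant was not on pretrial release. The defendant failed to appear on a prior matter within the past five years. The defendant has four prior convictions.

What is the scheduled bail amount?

$24467

Base amounts from the schedule: false imprisonment $17100; illegal dumping $19000.
Stacking rule: highest base plus 30% of each additional charge. Highest is illegal dumping at $19000. Additional: $17100 × 30% = $5130. Combined base = $19000 + $5130 = $24130.
Continuous local residence of ten or more years (−$12750 flat): $24130 − $12750 = $11380.
Net percentage adjustment: +75% +60% −20% = +115%. $11380 × 2.15 = $24467.
$24467 is within the $725000 maximum.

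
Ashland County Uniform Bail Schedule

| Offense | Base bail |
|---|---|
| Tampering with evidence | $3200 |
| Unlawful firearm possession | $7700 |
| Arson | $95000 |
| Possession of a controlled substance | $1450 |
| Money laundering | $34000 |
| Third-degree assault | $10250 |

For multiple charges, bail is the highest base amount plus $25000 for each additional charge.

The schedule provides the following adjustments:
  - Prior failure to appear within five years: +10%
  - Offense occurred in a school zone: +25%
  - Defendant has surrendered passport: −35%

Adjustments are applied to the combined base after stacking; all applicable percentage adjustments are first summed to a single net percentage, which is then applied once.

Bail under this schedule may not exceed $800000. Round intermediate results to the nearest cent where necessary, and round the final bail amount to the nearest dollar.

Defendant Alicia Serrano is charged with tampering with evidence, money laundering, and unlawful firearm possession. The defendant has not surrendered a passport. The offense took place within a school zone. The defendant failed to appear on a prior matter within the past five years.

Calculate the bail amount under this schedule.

Base amounts from the schedule: tampering with evidence $3200; money laundering $34000; unlawful firearm possession $7700.
Stacking rule: highest base plus $25000 per additional charge. Highest is money laundering at $34000; 2 additional charges → +$50000. Combined base = $84000.
Net percentage adjustment: +10% +25% = +35%. $84000 × 1.35 = $113400.
$113400 is within the $800000 maximum.

$113400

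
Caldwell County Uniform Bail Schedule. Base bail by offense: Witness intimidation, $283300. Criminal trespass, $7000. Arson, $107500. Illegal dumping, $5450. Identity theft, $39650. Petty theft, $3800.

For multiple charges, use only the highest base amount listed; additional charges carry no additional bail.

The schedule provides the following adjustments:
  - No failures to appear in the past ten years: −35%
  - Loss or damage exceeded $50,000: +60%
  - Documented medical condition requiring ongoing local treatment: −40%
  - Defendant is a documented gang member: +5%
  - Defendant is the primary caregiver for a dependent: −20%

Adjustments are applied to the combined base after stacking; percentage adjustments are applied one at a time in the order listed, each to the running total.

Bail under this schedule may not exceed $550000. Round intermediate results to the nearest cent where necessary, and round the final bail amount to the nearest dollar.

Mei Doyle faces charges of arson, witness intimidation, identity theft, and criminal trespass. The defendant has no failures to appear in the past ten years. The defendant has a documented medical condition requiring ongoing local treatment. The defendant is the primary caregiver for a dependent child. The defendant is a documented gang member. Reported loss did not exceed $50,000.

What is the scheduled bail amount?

$92809

Base amounts from the schedule: arson $107500; witness intimidation $283300; identity theft $39650; criminal trespass $7000.
Stacking rule: use the highest base only. Highest is witness intimidation at $283300. Combined base = $283300.
No failures to appear in the past ten years (−35%): $283300 × 0.65 = $184145.
Documented medical condition requiring ongoing local treatment (−40%): $184145 × 0.6 = $110487.
Defendant is a documented gang member (+5%): $110487 × 1.05 = $116011.35.
Defendant is the primary caregiver for a dependent (−20%): $116011.35 × 0.8 = $92809.08.
$92809.08 is within the $550000 maximum.
Rounded to the nearest dollar: $92809.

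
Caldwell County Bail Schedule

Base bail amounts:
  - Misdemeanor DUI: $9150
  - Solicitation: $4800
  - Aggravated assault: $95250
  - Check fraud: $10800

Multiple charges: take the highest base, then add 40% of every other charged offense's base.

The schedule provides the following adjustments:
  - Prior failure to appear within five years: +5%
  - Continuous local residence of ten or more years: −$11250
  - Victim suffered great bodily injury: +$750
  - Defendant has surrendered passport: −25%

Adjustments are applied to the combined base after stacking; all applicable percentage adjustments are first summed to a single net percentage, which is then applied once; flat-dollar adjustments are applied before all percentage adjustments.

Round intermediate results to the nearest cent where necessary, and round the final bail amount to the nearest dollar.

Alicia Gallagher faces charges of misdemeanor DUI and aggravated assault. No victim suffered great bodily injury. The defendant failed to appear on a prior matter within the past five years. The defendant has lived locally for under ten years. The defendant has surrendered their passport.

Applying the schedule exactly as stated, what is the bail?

$79128

Base amounts from the schedule: misdemeanor DUI $9150; aggravated assault $95250.
Stacking rule: highest base plus 40% of each additional charge. Highest is aggravated assault at $95250. Additional: $9150 × 40% = $3660. Combined base = $95250 + $3660 = $98910.
Net percentage adjustment: +5% −25% = −20%. $98910 × 0.8 = $79128.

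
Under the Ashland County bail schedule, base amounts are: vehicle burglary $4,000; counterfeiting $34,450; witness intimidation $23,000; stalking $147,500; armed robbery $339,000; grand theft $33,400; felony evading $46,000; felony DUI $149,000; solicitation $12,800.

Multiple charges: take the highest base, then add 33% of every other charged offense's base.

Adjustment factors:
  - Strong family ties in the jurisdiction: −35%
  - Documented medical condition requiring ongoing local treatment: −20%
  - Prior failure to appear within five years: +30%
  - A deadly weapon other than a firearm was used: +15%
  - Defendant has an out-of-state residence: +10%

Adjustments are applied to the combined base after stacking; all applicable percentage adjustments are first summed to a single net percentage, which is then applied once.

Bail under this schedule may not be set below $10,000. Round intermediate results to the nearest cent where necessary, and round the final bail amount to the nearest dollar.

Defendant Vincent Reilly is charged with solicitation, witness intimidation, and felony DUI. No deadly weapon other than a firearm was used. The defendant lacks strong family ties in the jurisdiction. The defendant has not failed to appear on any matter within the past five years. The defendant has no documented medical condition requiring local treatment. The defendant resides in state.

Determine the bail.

Base amounts from the schedule: solicitation $12,800; witness intimidation $23,000; felony DUI $149,000.
Stacking rule: highest base plus 33% of each additional charge. Highest is felony DUI at $149,000. Additional: $12,800 × 33% = $4,224; $23,000 × 33% = $7,590. Combined base = $149,000 + $11,814 = $160,814.
No adjustment factors apply to this defendant.
$160,814 is at or above the $10,000 minimum.

$160,814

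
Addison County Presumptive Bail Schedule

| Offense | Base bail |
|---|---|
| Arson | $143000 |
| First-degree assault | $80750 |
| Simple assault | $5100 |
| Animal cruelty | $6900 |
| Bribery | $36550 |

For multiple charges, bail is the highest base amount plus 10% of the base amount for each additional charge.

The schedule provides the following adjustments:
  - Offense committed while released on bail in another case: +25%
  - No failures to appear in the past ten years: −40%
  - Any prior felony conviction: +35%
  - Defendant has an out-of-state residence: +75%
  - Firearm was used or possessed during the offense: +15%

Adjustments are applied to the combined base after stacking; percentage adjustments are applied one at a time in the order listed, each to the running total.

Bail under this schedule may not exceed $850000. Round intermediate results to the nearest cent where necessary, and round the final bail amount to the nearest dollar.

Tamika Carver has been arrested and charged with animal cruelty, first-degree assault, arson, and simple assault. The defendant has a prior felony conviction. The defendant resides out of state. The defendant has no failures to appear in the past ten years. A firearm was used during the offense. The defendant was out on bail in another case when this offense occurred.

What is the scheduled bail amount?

$310284

Base amounts from the schedule: animal cruelty $6900; first-degree assault $80750; arson $143000; simple assault $5100.
Stacking rule: highest base plus 10% of each additional charge. Highest is arson at $143000. Additional: $6900 × 10% = $690; $80750 × 10% = $8075; $5100 × 10% = $510. Combined base = $143000 + $9275 = $152275.
Offense committed while released on bail in another case (+25%): $152275 × 1.25 = $190343.75.
No failures to appear in the past ten years (−40%): $190343.75 × 0.6 = $114206.25.
Any prior felony conviction (+35%): $114206.25 × 1.35 = $154178.44.
Defendant has an out-of-state residence (+75%): $154178.44 × 1.75 = $269812.27.
Firearm was used or possessed during the offense (+15%): $269812.27 × 1.15 = $310284.11.
$310284.11 is within the $850000 maximum.
Rounded to the nearest dollar: $310284.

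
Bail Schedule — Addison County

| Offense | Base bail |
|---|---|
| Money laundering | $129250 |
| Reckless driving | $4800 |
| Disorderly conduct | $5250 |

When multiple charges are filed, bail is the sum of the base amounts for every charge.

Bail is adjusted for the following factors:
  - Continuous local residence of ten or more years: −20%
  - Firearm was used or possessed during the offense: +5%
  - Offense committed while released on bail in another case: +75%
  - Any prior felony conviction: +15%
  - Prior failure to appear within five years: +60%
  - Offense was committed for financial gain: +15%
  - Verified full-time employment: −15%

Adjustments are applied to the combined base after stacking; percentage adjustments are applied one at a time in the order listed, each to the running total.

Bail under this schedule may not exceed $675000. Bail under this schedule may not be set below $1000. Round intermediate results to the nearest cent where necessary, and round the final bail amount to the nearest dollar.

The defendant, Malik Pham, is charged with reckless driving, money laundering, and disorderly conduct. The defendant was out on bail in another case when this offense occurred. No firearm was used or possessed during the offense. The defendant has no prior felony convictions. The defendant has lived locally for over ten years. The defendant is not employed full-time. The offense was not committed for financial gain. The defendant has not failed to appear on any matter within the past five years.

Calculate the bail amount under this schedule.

$195020

Base amounts from the schedule: reckless driving $4800; money laundering $129250; disorderly conduct $5250.
Stacking rule: sum of all bases. $4800 + $129250 + $5250 = $139300.
Continuous local residence of ten or more years (−20%): $139300 × 0.8 = $111440.
Offense committed while released on bail in another case (+75%): $111440 × 1.75 = $195020.
$195020 is within the $675000 maximum.
$195020 is at or above the $1000 minimum.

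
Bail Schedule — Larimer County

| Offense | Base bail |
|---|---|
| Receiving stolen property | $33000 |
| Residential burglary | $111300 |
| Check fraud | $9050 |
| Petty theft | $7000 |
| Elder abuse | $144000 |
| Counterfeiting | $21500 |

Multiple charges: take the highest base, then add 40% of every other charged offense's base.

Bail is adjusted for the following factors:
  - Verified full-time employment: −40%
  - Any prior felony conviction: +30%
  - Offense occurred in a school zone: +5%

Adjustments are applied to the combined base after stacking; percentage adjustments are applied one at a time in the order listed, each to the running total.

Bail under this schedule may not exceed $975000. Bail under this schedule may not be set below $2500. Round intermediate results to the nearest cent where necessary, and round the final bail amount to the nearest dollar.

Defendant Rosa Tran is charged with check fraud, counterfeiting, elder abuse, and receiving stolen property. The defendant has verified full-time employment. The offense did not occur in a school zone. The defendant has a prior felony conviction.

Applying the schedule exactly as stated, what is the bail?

$132148

Base amounts from the schedule: check fraud $9050; counterfeiting $21500; elder abuse $144000; receiving stolen property $33000.
Stacking rule: highest base plus 40% of each additional charge. Highest is elder abuse at $144000. Additional: $9050 × 40% = $3620; $21500 × 40% = $8600; $33000 × 40% = $13200. Combined base = $144000 + $25420 = $169420.
Verified full-time employment (−40%): $169420 × 0.6 = $101652.
Any prior felony conviction (+30%): $101652 × 1.3 = $132147.60.
$132147.60 is within the $975000 maximum.
$132147.60 is at or above the $2500 minimum.
Rounded to the nearest dollar: $132148.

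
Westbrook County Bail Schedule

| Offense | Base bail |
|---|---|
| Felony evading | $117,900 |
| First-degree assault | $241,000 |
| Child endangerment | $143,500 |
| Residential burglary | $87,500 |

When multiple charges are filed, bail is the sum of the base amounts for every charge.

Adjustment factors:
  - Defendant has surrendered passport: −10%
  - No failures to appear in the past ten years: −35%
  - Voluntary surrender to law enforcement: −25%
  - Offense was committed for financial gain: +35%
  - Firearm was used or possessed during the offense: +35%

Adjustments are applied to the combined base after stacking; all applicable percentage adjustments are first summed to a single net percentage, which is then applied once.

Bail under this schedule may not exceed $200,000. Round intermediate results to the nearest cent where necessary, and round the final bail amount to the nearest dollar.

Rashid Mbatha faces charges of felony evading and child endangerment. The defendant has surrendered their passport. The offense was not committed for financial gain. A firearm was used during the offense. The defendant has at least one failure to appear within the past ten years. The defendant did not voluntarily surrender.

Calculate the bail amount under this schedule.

$200,000

Base amounts from the schedule: felony evading $117,900; child endangerment $143,500.
Stacking rule: sum of all bases. $117,900 + $143,500 = $261,400.
Net percentage adjustment: −10% +35% = +25%. $261,400 × 1.25 = $326,750.
Result $326,750 exceeds the maximum of $200,000; bail is capped at $200,000.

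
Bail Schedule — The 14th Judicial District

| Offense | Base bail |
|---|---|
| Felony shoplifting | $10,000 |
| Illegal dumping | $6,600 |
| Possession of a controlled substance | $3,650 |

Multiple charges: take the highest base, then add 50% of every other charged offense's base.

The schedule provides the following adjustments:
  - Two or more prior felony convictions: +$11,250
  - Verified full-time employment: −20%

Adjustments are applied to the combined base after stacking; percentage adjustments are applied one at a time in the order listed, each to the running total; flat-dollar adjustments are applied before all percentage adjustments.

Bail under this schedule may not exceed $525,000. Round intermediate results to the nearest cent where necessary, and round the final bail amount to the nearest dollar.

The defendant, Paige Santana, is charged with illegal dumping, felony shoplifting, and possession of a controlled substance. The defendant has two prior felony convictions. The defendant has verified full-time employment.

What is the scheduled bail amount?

$21,100

Base amounts from the schedule: illegal dumping $6,600; felony shoplifting $10,000; possession of a controlled substance $3,650.
Stacking rule: highest base plus 50% of each additional charge. Highest is felony shoplifting at $10,000. Additional: $6,600 × 50% = $3,300; $3,650 × 50% = $1,825. Combined base = $10,000 + $5,125 = $15,125.
Two or more prior felony convictions (+$11,250 flat): $15,125 + $11,250 = $26,375.
Verified full-time employment (−20%): $26,375 × 0.8 = $21,100.
$21,100 is within the $525,000 maximum.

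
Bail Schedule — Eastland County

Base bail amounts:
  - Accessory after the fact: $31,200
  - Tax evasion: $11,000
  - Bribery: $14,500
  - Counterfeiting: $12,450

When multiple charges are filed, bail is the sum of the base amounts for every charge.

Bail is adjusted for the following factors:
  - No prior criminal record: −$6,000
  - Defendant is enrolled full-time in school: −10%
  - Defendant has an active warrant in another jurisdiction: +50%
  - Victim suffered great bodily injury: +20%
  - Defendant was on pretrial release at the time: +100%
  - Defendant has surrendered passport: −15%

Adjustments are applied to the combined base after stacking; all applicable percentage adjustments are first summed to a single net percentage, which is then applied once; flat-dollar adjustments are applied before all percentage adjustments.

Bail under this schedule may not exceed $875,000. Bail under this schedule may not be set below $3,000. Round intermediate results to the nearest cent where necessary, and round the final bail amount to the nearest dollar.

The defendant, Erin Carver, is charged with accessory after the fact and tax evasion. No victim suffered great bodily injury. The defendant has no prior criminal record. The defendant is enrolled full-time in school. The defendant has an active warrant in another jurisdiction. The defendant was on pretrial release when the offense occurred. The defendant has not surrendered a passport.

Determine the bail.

Base amounts from the schedule: accessory after the fact $31,200; tax evasion $11,000.
Stacking rule: sum of all bases. $31,200 + $11,000 = $42,200.
No prior criminal record (−$6,000 flat): $42,200 − $6,000 = $36,200.
Net percentage adjustment: −10% +50% +100% = +140%. $36,200 × 2.4 = $86,880.
$86,880 is within the $875,000 maximum.
$86,880 is at or above the $3,000 minimum.

$86,880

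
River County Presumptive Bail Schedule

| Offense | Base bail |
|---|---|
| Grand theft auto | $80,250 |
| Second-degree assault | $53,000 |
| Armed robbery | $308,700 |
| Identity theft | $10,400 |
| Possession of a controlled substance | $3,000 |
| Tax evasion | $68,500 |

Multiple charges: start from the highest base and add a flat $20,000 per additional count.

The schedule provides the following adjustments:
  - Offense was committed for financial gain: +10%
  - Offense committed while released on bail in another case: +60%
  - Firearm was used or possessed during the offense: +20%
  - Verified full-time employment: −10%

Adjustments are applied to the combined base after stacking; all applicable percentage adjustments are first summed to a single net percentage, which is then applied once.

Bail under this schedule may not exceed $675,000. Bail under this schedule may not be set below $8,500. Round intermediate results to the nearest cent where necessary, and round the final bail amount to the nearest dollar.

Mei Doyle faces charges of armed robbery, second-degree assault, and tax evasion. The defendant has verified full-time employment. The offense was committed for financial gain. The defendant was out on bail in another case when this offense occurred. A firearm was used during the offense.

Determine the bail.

$627,660

Base amounts from the schedule: armed robbery $308,700; second-degree assault $53,000; tax evasion $68,500.
Stacking rule: highest base plus $20,000 per additional charge. Highest is armed robbery at $308,700; 2 additional charges → +$40,000. Combined base = $348,700.
Net percentage adjustment: +10% +60% +20% −10% = +80%. $348,700 × 1.8 = $627,660.
$627,660 is within the $675,000 maximum.
$627,660 is at or above the $8,500 minimum.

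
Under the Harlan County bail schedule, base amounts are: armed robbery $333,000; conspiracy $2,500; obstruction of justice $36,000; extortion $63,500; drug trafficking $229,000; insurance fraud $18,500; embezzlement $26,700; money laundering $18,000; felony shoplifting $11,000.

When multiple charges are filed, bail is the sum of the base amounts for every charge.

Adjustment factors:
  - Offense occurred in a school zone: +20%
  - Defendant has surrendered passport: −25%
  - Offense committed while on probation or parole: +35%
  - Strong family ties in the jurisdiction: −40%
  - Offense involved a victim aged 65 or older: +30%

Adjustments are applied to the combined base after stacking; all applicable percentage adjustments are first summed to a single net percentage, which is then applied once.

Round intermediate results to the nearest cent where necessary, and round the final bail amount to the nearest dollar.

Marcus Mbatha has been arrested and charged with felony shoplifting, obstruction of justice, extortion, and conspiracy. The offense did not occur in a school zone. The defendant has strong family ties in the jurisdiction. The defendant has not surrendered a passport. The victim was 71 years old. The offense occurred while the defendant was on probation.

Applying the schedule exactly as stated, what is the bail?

$141,250

Base amounts from the schedule: felony shoplifting $11,000; obstruction of justice $36,000; extortion $63,500; conspiracy $2,500.
Stacking rule: sum of all bases. $11,000 + $36,000 + $63,500 + $2,500 = $113,000.
Net percentage adjustment: +35% −40% +30% = +25%. $113,000 × 1.25 = $141,250.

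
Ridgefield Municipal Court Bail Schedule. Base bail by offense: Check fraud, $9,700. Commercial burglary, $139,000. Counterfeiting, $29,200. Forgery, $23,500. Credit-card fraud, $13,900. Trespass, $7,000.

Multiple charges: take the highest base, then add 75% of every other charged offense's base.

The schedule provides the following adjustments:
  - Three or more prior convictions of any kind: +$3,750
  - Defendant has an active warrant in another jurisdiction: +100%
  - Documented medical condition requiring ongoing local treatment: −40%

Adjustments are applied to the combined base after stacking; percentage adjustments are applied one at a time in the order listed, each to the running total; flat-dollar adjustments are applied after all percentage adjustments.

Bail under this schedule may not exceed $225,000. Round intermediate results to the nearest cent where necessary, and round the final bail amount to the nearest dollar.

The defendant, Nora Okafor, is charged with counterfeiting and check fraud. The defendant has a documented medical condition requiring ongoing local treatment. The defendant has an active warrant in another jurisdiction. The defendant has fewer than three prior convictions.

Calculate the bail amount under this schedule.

Base amounts from the schedule: counterfeiting $29,200; check fraud $9,700.
Stacking rule: highest base plus 75% of each additional charge. Highest is counterfeiting at $29,200. Additional: $9,700 × 75% = $7,275. Combined base = $29,200 + $7,275 = $36,475.
Defendant has an active warrant in another jurisdiction (+100%): $36,475 × 2 = $72,950.
Documented medical condition requiring ongoing local treatment (−40%): $72,950 × 0.6 = $43,770.
$43,770 is within the $225,000 maximum.

$43,770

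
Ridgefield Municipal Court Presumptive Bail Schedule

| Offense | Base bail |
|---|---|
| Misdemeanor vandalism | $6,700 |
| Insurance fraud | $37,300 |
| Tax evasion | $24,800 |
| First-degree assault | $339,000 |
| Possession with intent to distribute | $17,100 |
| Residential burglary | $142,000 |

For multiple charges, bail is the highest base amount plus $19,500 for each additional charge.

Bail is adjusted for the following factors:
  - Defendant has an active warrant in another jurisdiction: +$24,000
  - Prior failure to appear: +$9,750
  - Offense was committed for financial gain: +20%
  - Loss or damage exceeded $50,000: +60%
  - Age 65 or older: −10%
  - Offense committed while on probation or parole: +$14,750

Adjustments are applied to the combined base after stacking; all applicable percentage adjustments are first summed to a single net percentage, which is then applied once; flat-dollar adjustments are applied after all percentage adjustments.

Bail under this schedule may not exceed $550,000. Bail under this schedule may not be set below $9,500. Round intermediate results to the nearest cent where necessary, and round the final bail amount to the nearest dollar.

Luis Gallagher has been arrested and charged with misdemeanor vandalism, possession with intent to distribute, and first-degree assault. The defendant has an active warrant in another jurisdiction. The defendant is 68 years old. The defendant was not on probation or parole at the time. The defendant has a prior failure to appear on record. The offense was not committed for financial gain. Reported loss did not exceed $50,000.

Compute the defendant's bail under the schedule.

Base amounts from the schedule: misdemeanor vandalism $6,700; possession with intent to distribute $17,100; first-degree assault $339,000.
Stacking rule: highest base plus $19,500 per additional charge. Highest is first-degree assault at $339,000; 2 additional charges → +$39,000. Combined base = $378,000.
Age 65 or older (−10%): $378,000 × 0.9 = $340,200.
Defendant has an active warrant in another jurisdiction (+$24,000 flat): $340,200 + $24,000 = $364,200.
Prior failure to appear (+$9,750 flat): $364,200 + $9,750 = $373,950.
$373,950 is within the $550,000 maximum.
$373,950 is at or above the $9,500 minimum.

$373,950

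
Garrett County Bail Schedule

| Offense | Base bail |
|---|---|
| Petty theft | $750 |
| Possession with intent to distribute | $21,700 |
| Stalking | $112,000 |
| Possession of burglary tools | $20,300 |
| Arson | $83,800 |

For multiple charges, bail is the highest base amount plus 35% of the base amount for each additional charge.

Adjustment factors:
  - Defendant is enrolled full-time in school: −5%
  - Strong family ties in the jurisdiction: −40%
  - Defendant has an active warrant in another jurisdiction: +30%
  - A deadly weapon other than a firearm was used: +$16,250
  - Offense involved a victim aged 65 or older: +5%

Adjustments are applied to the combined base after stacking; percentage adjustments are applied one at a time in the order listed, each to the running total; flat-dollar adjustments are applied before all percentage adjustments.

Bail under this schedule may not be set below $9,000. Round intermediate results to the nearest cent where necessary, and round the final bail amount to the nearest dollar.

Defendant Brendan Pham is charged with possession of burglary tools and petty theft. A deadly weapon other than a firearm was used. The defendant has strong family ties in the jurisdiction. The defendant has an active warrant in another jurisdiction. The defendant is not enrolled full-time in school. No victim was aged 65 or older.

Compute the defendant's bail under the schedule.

$28,714

Base amounts from the schedule: possession of burglary tools $20,300; petty theft $750.
Stacking rule: highest base plus 35% of each additional charge. Highest is possession of burglary tools at $20,300. Additional: $750 × 35% = $262.50. Combined base = $20,300 + $262.50 = $20,562.50.
A deadly weapon other than a firearm was used (+$16,250 flat): $20,562.50 + $16,250 = $36,812.50.
Strong family ties in the jurisdiction (−40%): $36,812.50 × 0.6 = $22,087.50.
Defendant has an active warrant in another jurisdiction (+30%): $22,087.50 × 1.3 = $28,713.75.
$28,713.75 is at or above the $9,000 minimum.
Rounded to the nearest dollar: $28,714.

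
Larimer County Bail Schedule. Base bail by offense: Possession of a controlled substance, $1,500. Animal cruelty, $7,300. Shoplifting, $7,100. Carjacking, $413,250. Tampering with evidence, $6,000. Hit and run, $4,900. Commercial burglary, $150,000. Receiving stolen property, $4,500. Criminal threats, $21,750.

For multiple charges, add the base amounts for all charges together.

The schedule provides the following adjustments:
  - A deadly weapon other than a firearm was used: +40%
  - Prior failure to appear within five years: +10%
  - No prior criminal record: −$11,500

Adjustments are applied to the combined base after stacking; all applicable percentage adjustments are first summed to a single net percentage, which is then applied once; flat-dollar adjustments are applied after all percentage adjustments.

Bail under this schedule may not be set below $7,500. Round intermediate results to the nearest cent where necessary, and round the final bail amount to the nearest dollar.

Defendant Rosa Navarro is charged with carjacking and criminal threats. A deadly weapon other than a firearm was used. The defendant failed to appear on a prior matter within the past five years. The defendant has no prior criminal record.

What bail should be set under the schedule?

$641,000

Base amounts from the schedule: carjacking $413,250; criminal threats $21,750.
Stacking rule: sum of all bases. $413,250 + $21,750 = $435,000.
Net percentage adjustment: +40% +10% = +50%. $435,000 × 1.5 = $652,500.
No prior criminal record (−$11,500 flat): $652,500 − $11,500 = $641,000.
$641,000 is at or above the $7,500 minimum.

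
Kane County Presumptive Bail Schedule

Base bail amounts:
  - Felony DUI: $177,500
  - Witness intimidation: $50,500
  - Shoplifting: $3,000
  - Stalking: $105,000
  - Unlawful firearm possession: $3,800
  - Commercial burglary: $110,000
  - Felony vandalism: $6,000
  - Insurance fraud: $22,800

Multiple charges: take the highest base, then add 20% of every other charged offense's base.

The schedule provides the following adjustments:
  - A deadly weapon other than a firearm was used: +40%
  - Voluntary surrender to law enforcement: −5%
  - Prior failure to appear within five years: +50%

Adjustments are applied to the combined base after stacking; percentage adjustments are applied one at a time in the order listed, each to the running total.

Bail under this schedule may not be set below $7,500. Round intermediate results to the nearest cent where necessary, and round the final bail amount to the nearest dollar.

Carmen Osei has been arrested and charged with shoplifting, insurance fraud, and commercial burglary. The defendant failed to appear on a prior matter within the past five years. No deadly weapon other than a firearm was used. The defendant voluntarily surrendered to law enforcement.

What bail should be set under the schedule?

Base amounts from the schedule: shoplifting $3,000; insurance fraud $22,800; commercial burglary $110,000.
Stacking rule: highest base plus 20% of each additional charge. Highest is commercial burglary at $110,000. Additional: $3,000 × 20% = $600; $22,800 × 20% = $4,560. Combined base = $110,000 + $5,160 = $115,160.
Voluntary surrender to law enforcement (−5%): $115,160 × 0.95 = $109,402.
Prior failure to appear within five years (+50%): $109,402 × 1.5 = $164,103.
$164,103 is at or above the $7,500 minimum.

$164,103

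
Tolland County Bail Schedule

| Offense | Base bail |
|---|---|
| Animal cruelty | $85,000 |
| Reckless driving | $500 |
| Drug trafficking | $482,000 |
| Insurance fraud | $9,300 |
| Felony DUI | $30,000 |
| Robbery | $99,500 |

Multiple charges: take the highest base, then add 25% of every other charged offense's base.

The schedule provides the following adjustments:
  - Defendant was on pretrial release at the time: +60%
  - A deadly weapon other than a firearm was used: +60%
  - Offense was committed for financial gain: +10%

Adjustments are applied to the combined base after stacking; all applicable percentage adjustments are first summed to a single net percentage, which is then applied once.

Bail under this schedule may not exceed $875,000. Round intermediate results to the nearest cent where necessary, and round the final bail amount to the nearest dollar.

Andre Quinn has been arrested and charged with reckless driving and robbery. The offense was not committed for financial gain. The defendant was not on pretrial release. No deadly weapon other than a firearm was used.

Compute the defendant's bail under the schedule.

Base amounts from the schedule: reckless driving $500; robbery $99,500.
Stacking rule: highest base plus 25% of each additional charge. Highest is robbery at $99,500. Additional: $500 × 25% = $125. Combined base = $99,500 + $125 = $99,625.
No adjustment factors apply to this defendant.
$99,625 is within the $875,000 maximum.

$99,625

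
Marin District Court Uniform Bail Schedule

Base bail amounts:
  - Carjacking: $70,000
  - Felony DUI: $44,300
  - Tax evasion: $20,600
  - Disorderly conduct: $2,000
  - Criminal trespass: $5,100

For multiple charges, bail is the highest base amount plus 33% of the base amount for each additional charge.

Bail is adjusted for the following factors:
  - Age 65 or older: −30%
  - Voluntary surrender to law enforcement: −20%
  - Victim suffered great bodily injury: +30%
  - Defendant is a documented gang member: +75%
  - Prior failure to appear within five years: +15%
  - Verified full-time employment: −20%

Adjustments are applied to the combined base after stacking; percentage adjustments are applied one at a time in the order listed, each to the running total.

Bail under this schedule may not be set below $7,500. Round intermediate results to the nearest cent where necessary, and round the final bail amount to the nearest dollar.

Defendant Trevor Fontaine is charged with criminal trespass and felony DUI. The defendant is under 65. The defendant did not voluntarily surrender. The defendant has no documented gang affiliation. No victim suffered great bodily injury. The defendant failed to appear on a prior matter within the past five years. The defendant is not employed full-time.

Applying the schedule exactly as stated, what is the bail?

$52,880

Base amounts from the schedule: criminal trespass $5,100; felony DUI $44,300.
Stacking rule: highest base plus 33% of each additional charge. Highest is felony DUI at $44,300. Additional: $5,100 × 33% = $1,683. Combined base = $44,300 + $1,683 = $45,983.
Prior failure to appear within five years (+15%): $45,983 × 1.15 = $52,880.45.
$52,880.45 is at or above the $7,500 minimum.
Rounded to the nearest dollar: $52,880.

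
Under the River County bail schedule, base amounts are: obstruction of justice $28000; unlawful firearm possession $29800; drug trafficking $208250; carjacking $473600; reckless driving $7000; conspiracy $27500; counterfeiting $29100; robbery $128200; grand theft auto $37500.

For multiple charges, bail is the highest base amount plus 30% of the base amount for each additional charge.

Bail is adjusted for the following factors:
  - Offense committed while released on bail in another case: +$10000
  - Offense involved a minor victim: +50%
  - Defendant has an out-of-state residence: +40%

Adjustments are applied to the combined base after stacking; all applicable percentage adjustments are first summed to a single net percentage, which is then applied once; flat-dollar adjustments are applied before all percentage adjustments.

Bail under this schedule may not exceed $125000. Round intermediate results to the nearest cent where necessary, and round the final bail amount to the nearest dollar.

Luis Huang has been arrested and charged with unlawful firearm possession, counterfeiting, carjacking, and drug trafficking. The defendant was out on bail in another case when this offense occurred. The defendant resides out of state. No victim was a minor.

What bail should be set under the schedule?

Base amounts from the schedule: unlawful firearm possession $29800; counterfeiting $29100; carjacking $473600; drug trafficking $208250.
Stacking rule: highest base plus 30% of each additional charge. Highest is carjacking at $473600. Additional: $29800 × 30% = $8940; $29100 × 30% = $8730; $208250 × 30% = $62475. Combined base = $473600 + $80145 = $553745.
Offense committed while released on bail in another case (+$10000 flat): $553745 + $10000 = $563745.
Defendant has an out-of-state residence (+40%): $563745 × 1.4 = $789243.
Result $789243 exceeds the maximum of $125000; bail is capped at $125000.

$125000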